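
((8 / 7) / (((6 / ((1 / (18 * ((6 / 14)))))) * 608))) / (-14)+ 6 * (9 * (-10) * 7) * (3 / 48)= -81443881 / 344736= -236.25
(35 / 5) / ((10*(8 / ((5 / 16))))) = 7 / 256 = 0.03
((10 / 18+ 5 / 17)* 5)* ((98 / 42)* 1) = 4550 / 459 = 9.91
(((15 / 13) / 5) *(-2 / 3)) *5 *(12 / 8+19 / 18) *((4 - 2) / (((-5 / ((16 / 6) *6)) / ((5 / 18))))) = 3680 / 1053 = 3.49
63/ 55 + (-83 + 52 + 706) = 37188/ 55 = 676.15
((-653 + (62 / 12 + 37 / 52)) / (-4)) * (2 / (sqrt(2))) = 100951 * sqrt(2) / 624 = 228.79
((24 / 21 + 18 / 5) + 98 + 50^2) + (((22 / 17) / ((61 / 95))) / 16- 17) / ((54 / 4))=10197488071 / 3919860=2601.49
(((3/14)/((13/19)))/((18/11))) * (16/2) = 418/273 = 1.53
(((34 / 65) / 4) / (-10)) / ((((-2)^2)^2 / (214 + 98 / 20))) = -37213 / 208000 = -0.18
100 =100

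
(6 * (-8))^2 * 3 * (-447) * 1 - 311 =-3089975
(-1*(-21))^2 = 441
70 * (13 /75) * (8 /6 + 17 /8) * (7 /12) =52871 /2160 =24.48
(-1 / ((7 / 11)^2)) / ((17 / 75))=-9075 / 833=-10.89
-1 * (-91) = 91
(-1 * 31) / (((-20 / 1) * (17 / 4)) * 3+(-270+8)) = 31 / 517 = 0.06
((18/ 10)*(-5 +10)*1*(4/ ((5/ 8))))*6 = 1728/ 5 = 345.60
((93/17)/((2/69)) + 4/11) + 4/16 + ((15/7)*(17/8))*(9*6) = 1139463/2618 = 435.24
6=6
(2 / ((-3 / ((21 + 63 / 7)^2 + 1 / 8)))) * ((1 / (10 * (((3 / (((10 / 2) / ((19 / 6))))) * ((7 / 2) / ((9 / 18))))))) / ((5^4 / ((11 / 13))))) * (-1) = 4169 / 682500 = 0.01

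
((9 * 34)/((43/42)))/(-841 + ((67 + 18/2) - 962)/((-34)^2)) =-7428456/20921263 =-0.36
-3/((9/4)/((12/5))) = -16/5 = -3.20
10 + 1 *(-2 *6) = -2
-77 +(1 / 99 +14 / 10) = -37417 / 495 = -75.59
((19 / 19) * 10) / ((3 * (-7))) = -0.48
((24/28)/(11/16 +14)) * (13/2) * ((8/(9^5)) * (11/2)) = 9152/32378535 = 0.00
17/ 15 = 1.13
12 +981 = 993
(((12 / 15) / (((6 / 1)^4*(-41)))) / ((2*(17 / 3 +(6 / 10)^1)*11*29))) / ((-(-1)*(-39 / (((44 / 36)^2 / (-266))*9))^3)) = -161051 / 19648514362842808200576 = -0.00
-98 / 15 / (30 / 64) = -3136 / 225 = -13.94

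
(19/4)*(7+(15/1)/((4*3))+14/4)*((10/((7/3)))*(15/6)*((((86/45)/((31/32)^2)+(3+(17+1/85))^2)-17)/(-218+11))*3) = -192074447531/57489903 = -3341.01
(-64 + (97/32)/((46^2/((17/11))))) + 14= -37239951/744832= -50.00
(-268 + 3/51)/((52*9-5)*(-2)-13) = 4555/15963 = 0.29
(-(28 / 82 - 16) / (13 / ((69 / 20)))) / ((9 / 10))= 2461 / 533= 4.62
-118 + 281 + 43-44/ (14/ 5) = 1332/ 7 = 190.29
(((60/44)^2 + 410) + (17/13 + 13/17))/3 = 3689651/26741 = 137.98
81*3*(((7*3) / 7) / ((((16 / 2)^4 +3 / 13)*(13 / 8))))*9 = 52488 / 53251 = 0.99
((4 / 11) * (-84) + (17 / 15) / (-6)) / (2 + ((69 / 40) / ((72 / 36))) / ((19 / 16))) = -578113 / 51282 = -11.27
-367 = -367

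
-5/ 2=-2.50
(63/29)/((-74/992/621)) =-19405008/1073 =-18084.82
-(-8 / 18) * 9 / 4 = 1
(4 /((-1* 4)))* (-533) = 533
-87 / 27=-29 / 9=-3.22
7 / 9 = 0.78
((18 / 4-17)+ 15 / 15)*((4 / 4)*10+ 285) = -6785 / 2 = -3392.50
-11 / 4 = -2.75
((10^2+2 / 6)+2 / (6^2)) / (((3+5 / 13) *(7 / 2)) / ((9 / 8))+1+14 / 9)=23491 / 3062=7.67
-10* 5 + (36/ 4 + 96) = 55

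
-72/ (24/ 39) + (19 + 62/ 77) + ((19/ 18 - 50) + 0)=-202549/ 1386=-146.14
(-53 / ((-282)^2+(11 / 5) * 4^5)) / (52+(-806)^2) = -265 / 265647028192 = -0.00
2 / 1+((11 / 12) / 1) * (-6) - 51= -109 / 2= -54.50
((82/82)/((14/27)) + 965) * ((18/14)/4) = 121833/392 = 310.80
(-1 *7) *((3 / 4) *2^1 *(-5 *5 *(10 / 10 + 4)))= 2625 / 2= 1312.50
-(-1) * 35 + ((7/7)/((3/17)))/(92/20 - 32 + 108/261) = 34.79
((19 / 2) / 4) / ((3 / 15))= 95 / 8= 11.88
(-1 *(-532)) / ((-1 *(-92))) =133 / 23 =5.78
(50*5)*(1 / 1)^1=250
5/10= 1/2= 0.50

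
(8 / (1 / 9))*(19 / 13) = 1368 / 13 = 105.23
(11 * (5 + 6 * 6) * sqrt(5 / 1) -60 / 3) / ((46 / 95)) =-950 / 23 + 42845 * sqrt(5) / 46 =2041.40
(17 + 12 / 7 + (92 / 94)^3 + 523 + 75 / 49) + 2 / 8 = 11078822931 / 20349308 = 544.43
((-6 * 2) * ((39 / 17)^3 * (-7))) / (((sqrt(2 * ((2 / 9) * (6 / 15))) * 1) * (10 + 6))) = 3737097 * sqrt(10) / 78608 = 150.34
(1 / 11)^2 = 1 / 121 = 0.01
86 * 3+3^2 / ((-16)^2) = 66057 / 256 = 258.04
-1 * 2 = -2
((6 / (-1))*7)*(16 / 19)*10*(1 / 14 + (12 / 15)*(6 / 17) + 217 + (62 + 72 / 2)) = -36026016 / 323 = -111535.65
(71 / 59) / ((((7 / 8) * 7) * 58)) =0.00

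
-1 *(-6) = 6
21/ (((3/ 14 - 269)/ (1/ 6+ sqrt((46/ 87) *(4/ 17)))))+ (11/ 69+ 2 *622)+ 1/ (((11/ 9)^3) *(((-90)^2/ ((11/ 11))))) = 1244.12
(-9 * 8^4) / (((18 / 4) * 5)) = -8192 / 5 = -1638.40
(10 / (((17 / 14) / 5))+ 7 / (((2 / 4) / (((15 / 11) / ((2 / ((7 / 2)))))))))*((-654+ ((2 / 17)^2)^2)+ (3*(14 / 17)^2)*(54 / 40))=-48574.08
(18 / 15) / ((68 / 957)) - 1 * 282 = -45069 / 170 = -265.11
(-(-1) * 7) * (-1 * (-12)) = 84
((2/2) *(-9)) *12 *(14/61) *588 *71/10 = -31561488/305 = -103480.29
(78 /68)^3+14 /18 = 808999 /353736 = 2.29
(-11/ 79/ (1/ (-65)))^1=715/ 79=9.05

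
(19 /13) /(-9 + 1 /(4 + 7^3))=-0.16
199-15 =184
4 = 4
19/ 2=9.50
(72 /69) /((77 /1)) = 24 /1771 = 0.01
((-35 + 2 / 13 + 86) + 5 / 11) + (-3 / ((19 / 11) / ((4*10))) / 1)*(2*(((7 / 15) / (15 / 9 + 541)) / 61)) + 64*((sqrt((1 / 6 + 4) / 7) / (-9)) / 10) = 316464528 / 6132269 -16*sqrt(42) / 189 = 51.06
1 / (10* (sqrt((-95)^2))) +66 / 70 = 6277 / 6650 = 0.94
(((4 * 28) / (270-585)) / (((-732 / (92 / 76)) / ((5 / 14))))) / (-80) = -23 / 8762040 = -0.00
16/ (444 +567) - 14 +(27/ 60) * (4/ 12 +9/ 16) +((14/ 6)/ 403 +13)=-75001463/ 130378560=-0.58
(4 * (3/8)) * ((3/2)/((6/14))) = 21/4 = 5.25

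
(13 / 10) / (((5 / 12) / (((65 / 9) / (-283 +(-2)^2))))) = -338 / 4185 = -0.08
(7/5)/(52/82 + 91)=287/18785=0.02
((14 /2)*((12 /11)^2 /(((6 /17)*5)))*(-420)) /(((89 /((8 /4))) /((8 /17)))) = -20.97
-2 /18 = -1 /9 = -0.11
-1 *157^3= -3869893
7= 7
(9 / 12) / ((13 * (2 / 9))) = 27 / 104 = 0.26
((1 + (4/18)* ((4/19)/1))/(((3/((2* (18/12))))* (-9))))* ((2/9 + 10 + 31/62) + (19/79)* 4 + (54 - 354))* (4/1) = 146774630/1094229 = 134.14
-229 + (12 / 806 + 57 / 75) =-2299368 / 10075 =-228.23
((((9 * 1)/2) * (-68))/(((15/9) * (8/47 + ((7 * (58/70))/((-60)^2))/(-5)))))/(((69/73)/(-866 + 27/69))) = 376239246732000/380158973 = 989689.24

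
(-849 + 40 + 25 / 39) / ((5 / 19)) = -598994 / 195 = -3071.76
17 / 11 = 1.55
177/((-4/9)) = -398.25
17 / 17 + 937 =938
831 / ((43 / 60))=49860 / 43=1159.53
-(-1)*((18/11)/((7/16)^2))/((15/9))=13824/2695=5.13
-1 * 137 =-137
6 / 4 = 3 / 2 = 1.50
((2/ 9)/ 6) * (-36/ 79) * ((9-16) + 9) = -8/ 237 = -0.03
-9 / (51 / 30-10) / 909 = 10 / 8383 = 0.00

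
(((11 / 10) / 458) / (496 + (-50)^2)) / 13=11 / 178381840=0.00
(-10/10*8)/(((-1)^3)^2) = -8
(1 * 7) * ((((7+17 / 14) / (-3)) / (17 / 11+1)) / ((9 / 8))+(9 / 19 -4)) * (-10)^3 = 31377.33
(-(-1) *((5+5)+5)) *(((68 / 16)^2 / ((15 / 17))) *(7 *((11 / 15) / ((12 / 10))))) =378301 / 288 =1313.55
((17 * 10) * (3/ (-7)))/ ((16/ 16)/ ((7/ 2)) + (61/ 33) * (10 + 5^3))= -5610/ 19237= -0.29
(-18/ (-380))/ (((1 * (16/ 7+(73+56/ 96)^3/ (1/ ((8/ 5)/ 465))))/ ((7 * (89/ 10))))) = 197108478/ 91718565271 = 0.00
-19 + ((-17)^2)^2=83502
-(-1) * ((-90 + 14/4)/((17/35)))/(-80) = 1211/544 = 2.23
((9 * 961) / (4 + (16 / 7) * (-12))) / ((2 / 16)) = -121086 / 41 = -2953.32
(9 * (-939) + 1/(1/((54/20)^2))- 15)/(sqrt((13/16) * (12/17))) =-21689 * sqrt(663)/50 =-11169.31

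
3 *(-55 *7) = -1155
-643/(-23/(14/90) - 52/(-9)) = 40509/8951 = 4.53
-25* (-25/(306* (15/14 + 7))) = 4375/17289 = 0.25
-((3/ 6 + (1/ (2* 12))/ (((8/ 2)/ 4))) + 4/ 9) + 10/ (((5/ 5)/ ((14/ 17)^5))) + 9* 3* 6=16847635481/ 102229704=164.80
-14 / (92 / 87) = -609 / 46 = -13.24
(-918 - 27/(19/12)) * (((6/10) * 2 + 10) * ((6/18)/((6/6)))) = -331632/95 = -3490.86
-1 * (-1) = 1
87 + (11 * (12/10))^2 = 261.24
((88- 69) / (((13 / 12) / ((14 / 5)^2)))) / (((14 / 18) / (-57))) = -3274992 / 325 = -10076.90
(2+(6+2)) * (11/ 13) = 110/ 13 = 8.46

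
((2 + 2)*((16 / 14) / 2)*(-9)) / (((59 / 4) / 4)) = -2304 / 413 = -5.58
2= 2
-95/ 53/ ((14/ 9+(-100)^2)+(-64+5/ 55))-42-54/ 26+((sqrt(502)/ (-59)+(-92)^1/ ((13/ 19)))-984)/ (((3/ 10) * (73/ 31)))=-18582451589164/ 11419279989-310 * sqrt(502)/ 12921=-1627.83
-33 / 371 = -0.09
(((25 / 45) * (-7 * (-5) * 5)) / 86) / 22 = 875 / 17028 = 0.05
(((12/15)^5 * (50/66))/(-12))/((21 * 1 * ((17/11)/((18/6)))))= -256/133875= -0.00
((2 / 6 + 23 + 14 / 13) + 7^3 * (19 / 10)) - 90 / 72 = 526391 / 780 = 674.86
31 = 31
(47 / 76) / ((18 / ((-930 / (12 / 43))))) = -313255 / 2736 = -114.49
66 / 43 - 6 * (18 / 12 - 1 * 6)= 1227 / 43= 28.53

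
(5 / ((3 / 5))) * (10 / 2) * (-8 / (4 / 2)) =-500 / 3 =-166.67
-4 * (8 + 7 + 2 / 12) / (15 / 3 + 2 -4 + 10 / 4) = -364 / 33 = -11.03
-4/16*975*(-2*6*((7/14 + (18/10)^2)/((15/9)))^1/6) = 21879/20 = 1093.95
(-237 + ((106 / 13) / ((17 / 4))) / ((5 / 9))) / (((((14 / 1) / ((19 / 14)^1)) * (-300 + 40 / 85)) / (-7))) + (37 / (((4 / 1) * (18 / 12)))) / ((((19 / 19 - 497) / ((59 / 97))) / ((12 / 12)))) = -674661379 / 1257166560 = -0.54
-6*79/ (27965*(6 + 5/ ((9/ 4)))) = -2133/ 1034705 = -0.00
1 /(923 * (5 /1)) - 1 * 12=-55379 /4615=-12.00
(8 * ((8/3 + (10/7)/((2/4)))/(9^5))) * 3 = 928/413343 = 0.00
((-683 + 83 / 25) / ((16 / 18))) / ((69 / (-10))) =12744 / 115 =110.82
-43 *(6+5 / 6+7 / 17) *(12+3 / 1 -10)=-158885 / 102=-1557.70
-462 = -462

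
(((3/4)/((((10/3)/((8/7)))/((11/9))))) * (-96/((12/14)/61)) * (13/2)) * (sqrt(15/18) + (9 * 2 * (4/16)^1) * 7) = -2198196/5-34892 * sqrt(30)/15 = -452379.96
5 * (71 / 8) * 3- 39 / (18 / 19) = 2207 / 24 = 91.96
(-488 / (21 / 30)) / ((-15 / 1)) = 976 / 21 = 46.48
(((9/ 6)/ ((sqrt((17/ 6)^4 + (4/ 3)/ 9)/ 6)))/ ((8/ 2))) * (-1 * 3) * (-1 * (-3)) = -729 * sqrt(83713)/ 83713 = -2.52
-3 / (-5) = 0.60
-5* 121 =-605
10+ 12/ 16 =43/ 4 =10.75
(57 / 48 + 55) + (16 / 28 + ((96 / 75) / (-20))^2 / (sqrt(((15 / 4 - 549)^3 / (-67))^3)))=2195456*sqrt(146127) / 771078073991482828125 + 6357 / 112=56.76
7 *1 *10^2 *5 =3500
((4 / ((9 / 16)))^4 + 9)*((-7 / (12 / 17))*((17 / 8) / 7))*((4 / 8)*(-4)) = 4865680585 / 314928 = 15450.14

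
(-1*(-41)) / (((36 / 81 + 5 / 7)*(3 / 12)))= 10332 / 73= 141.53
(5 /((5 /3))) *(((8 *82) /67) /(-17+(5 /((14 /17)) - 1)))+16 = 151472 /11189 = 13.54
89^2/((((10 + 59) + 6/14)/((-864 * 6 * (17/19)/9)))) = -30163168/513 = -58797.60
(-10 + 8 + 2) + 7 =7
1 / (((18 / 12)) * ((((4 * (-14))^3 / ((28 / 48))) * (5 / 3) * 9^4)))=-1 / 4938071040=-0.00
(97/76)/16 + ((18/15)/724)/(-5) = 437101/5502400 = 0.08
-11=-11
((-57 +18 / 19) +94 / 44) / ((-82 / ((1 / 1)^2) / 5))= 112685 / 34276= 3.29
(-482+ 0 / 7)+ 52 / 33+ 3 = -15755 / 33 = -477.42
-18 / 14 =-9 / 7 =-1.29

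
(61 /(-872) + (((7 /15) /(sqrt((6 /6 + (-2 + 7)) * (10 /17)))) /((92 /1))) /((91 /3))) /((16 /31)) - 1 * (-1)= 31 * sqrt(255) /2870400 + 12061 /13952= 0.86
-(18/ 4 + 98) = -205/ 2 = -102.50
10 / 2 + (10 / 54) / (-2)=265 / 54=4.91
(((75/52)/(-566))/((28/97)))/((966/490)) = -12125/2707744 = -0.00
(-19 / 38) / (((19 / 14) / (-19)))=7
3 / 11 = 0.27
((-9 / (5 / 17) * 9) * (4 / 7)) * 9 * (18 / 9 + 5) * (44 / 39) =-727056 / 65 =-11185.48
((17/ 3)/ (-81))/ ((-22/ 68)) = 578/ 2673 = 0.22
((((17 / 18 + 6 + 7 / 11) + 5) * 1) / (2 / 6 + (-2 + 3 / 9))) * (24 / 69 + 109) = -1031.76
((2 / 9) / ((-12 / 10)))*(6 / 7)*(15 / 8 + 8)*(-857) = 338515 / 252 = 1343.31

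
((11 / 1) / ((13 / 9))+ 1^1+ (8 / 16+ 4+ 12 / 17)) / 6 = 6109 / 2652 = 2.30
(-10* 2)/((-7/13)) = 260/7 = 37.14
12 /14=6 /7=0.86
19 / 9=2.11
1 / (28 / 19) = 19 / 28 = 0.68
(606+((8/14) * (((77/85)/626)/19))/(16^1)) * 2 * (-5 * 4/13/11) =-2450639771/14457157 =-169.51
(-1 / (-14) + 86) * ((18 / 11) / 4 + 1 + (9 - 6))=116885 / 308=379.50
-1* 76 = -76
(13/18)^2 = 169/324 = 0.52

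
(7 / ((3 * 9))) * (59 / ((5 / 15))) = 413 / 9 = 45.89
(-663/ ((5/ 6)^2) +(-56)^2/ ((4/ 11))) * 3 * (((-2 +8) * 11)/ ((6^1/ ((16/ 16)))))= 253086.24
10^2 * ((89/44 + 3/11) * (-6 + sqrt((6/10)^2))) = -13635/11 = -1239.55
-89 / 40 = -2.22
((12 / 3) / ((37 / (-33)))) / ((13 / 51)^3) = -17509932 / 81289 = -215.40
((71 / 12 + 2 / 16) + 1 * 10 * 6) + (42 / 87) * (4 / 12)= 15359 / 232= 66.20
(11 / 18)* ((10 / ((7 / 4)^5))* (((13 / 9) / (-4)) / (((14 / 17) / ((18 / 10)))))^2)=8596016 / 37059435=0.23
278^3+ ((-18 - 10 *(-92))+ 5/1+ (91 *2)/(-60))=644575679/30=21485855.97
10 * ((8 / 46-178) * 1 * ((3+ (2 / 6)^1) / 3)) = -409000 / 207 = -1975.85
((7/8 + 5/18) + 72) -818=-53629/72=-744.85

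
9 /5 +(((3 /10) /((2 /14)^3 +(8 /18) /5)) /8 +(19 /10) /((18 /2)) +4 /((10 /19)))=2044477 /204048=10.02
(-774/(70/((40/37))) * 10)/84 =-2580/1813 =-1.42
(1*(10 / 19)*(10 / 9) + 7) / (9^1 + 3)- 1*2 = -2807 / 2052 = -1.37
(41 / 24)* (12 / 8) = 41 / 16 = 2.56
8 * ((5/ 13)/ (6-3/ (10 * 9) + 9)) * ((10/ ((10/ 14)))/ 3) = 0.96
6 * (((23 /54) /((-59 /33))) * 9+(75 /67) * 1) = -6.15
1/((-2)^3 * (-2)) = 1/16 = 0.06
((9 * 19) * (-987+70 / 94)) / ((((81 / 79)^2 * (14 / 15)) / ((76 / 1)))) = -13063105.35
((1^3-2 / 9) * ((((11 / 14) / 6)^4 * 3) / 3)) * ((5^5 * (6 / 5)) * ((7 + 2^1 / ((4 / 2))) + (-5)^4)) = 1930781875 / 3556224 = 542.93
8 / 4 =2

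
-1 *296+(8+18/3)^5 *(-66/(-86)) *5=88728232/43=2063447.26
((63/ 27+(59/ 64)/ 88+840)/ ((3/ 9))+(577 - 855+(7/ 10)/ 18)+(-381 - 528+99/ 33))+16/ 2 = 342415261/ 253440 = 1351.07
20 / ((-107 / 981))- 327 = -54609 / 107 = -510.36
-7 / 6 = -1.17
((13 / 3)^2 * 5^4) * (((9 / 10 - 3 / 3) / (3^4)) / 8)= -21125 / 11664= -1.81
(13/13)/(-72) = -1/72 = -0.01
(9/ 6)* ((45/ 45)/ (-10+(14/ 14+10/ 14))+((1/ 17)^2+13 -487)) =-23841459/ 33524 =-711.18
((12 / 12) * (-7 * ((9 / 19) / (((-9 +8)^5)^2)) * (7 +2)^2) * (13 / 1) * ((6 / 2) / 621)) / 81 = -91 / 437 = -0.21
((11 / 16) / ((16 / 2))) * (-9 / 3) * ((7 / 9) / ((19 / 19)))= -77 / 384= -0.20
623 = 623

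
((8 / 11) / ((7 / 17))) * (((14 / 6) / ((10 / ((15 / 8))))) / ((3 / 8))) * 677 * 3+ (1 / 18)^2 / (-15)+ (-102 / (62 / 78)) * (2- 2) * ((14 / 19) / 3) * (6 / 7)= 223734949 / 53460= 4185.09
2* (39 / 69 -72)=-142.87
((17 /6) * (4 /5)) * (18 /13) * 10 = 31.38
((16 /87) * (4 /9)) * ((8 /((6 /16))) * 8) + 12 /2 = 46862 /2349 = 19.95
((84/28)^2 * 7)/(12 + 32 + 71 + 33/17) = 153/284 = 0.54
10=10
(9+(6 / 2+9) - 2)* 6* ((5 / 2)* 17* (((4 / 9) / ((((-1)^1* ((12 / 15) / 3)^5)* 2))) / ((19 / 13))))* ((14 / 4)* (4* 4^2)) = -1957921875 / 16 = -122370117.19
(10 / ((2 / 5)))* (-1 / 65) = -5 / 13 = -0.38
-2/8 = -1/4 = -0.25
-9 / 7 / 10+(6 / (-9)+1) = 43 / 210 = 0.20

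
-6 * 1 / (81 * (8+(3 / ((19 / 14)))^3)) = -6859 / 1740960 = -0.00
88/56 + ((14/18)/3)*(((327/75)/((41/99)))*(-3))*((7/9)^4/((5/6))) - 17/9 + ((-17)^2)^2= 6552635788823/78458625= 83517.09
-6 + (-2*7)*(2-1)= -20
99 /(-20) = -99 /20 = -4.95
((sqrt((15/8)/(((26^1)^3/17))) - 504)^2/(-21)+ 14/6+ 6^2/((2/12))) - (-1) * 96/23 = -11871.45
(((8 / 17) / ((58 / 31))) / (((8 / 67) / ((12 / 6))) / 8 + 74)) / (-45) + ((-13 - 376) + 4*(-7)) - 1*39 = -456.00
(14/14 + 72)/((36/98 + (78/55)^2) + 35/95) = 205588075/7736329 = 26.57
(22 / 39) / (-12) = -11 / 234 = -0.05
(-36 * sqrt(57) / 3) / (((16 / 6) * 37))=-9 * sqrt(57) / 74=-0.92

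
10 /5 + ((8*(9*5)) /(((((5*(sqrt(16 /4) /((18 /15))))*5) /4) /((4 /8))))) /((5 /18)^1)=8026 /125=64.21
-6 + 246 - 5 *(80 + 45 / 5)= -205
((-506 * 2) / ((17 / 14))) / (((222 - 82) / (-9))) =4554 / 85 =53.58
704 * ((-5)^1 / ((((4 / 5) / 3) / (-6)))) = 79200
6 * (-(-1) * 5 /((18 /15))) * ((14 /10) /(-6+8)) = 35 /2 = 17.50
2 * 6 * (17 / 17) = 12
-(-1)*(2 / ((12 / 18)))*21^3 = 27783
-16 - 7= -23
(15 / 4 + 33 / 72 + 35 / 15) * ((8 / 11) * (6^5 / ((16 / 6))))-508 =147016 / 11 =13365.09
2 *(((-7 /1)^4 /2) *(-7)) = -16807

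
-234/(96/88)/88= -39/16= -2.44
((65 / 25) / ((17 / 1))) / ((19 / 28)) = 364 / 1615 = 0.23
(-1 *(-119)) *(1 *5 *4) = 2380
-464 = -464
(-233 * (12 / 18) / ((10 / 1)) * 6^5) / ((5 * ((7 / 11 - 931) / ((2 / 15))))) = 2214432 / 639625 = 3.46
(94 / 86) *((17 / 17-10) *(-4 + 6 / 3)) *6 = 5076 / 43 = 118.05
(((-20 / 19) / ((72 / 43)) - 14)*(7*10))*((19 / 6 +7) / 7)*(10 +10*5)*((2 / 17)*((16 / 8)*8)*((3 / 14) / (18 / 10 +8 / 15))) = -244146400 / 15827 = -15425.94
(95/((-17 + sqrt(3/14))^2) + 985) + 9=45220 *sqrt(42)/16345849 + 16253159076/16345849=994.35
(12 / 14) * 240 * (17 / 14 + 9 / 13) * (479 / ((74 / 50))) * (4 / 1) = 11967336000 / 23569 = 507757.48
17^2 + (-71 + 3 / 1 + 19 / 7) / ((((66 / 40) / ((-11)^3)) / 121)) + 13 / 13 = 133824830 / 21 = 6372610.95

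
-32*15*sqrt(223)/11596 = -120*sqrt(223)/2899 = -0.62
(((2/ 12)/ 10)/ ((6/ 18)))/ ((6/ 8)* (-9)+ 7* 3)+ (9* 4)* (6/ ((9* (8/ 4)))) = 3421/ 285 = 12.00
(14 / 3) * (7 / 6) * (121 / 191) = 5929 / 1719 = 3.45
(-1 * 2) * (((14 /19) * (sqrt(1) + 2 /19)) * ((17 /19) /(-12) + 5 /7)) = -1.04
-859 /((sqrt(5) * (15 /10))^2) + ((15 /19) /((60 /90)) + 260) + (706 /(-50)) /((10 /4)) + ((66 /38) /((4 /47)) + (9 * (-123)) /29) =400231309 /2479500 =161.42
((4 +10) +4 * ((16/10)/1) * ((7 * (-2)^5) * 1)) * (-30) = 42588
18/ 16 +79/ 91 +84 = 62603/ 728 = 85.99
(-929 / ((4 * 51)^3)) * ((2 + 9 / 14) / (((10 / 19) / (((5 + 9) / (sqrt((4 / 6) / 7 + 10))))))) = -653087 * sqrt(1113) / 8999043840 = -0.00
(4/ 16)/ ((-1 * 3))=-1/ 12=-0.08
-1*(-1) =1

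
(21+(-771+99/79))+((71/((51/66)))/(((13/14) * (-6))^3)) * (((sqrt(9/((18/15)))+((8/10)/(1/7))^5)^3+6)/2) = -107880523405436565916813447099/2431195587158203125 - 158692169985565144159 * sqrt(30)/13130507812500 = -44439641326.15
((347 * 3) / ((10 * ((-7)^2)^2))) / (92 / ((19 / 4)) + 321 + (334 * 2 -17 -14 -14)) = 19779 / 439479040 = 0.00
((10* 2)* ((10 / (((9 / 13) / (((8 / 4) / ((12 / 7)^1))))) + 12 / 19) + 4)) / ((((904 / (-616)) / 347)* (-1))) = 5889401980 / 57969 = 101595.71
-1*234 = -234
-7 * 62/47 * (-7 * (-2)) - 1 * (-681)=25931/47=551.72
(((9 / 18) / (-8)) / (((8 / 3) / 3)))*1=-9 / 128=-0.07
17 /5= 3.40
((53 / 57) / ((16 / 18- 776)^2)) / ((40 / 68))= 24327 / 9246269440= 0.00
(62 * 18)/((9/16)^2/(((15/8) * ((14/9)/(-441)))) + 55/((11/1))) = -357120/13709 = -26.05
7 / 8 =0.88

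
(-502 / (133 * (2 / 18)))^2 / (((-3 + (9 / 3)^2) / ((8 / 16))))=1701027 / 17689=96.16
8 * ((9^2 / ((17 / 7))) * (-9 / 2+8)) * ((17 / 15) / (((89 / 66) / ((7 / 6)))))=407484 / 445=915.69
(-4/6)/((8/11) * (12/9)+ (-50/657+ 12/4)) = -4818/28139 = -0.17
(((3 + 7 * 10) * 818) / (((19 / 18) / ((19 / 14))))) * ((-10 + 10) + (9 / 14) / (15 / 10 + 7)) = 4836834 / 833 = 5806.52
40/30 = 4/3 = 1.33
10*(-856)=-8560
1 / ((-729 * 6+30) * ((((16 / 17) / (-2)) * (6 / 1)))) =17 / 208512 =0.00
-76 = -76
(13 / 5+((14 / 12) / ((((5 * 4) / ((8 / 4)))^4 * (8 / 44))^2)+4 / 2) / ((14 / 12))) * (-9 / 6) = -6.47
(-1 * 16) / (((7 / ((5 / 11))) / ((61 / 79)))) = -4880 / 6083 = -0.80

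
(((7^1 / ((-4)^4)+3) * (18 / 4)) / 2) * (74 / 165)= 3.05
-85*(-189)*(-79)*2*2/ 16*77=-97723395/ 4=-24430848.75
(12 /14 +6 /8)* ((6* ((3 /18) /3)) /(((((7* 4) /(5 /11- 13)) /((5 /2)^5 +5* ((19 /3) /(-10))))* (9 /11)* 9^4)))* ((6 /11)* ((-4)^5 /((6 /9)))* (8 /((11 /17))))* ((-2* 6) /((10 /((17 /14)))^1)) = -1929437984 /30255687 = -63.77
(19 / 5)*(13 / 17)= 247 / 85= 2.91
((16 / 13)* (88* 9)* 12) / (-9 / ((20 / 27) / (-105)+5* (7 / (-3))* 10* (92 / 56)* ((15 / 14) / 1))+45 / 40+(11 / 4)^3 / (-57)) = 971331305472 / 66760967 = 14549.39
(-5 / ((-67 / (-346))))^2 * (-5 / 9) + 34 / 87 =-433512622 / 1171629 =-370.01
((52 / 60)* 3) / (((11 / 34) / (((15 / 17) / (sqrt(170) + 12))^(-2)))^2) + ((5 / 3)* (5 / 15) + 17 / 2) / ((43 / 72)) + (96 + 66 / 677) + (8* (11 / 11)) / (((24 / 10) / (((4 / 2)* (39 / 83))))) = 6305891626112* sqrt(170) / 10209375 + 595986157835915208154 / 74004073790625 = 16106685.25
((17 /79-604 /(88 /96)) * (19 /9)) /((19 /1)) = -73.19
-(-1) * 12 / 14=6 / 7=0.86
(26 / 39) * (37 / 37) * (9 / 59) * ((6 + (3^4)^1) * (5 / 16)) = 1305 / 472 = 2.76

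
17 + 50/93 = 17.54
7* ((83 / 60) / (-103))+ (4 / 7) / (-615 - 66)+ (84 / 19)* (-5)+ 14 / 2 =-945347757 / 62193460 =-15.20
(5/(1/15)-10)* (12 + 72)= 5460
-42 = -42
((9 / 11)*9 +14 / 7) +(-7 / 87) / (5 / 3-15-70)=746827 / 79750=9.36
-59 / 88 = -0.67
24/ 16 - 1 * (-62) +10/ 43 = 5481/ 86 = 63.73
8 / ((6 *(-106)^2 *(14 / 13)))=13 / 117978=0.00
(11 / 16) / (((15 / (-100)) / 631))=-34705 / 12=-2892.08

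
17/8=2.12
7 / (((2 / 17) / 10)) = 595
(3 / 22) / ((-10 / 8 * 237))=-2 / 4345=-0.00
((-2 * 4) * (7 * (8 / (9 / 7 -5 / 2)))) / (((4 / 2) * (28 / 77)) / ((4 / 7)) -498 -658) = -0.32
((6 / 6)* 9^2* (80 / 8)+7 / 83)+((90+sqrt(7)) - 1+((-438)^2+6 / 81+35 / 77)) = sqrt(7)+4751322803 / 24651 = 192746.26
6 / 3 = 2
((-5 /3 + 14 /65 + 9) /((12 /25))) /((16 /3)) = 115 /39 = 2.95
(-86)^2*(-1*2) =-14792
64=64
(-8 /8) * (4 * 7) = -28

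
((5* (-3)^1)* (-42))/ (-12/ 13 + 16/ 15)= 4387.50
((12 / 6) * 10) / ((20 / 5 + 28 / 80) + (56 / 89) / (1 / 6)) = 35600 / 14463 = 2.46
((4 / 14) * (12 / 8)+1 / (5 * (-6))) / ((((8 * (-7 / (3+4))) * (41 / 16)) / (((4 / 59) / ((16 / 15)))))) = -83 / 67732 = -0.00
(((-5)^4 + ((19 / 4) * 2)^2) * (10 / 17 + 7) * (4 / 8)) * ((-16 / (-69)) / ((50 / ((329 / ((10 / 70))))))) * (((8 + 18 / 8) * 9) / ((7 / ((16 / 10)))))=29870230446 / 48875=611155.61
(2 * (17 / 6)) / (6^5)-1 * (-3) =70001 / 23328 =3.00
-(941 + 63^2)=-4910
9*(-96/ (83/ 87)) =-75168/ 83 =-905.64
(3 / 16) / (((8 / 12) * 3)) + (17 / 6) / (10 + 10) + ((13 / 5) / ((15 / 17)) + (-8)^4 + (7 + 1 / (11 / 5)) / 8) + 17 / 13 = 1407607891 / 343200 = 4101.42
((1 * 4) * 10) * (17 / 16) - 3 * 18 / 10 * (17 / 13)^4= 7628291 / 285610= 26.71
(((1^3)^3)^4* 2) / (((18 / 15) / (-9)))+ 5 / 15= -44 / 3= -14.67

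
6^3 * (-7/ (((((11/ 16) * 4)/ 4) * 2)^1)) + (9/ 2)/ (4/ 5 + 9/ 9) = -24137/ 22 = -1097.14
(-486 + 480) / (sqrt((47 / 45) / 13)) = -18*sqrt(3055) / 47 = -21.17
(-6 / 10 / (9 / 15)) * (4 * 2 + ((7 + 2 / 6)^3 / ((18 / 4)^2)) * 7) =-315640 / 2187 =-144.33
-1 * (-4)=4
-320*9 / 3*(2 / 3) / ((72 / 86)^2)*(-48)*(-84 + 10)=-87568640 / 27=-3243282.96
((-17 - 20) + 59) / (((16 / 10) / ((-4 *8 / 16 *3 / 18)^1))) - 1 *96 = -100.58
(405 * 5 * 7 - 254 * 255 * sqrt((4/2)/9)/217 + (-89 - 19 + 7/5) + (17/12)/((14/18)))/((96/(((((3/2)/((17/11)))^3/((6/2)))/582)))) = 2621845061/34159892480 - 845185 * sqrt(2)/1557289216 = 0.08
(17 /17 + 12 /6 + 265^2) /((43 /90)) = 6320520 /43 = 146988.84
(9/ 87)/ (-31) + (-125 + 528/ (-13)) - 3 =-1970647/ 11687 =-168.62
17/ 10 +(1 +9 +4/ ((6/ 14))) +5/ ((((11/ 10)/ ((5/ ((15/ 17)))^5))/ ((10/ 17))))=418167221/ 26730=15644.12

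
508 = 508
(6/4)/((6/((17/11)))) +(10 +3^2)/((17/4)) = 3633/748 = 4.86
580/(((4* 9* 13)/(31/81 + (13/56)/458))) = 115440445/243066096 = 0.47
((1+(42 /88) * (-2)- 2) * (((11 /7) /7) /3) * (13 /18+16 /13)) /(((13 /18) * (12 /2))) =-19651 /298116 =-0.07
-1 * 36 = -36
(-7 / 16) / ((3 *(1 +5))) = -7 / 288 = -0.02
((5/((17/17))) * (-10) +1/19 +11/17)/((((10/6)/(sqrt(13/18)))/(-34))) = 15924 * sqrt(26)/95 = 854.70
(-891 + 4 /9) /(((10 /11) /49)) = -864017 /18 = -48000.94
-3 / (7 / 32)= -96 / 7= -13.71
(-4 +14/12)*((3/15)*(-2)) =17/15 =1.13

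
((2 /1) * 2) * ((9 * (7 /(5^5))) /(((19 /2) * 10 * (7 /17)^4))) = 3006756 /101828125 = 0.03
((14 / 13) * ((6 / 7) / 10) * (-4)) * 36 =-864 / 65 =-13.29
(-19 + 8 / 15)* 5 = -277 / 3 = -92.33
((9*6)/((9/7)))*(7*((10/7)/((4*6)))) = 35/2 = 17.50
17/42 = 0.40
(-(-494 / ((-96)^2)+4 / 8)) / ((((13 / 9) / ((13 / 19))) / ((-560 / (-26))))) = -71995 / 15808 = -4.55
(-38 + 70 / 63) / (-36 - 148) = 83 / 414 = 0.20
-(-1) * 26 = 26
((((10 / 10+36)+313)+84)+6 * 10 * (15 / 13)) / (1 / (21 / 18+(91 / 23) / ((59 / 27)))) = 79292311 / 52923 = 1498.26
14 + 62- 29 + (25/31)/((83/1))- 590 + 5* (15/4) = -5395481/10292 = -524.24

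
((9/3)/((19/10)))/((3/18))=180/19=9.47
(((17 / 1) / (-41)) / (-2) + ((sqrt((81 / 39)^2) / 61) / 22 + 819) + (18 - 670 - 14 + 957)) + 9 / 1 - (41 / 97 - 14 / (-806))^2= 47043099861415748 / 42039731896591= 1119.02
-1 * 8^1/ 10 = -0.80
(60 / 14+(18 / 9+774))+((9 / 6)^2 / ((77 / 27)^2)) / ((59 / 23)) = 1091961007 / 1399244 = 780.39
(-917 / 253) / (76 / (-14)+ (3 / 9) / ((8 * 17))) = 2618952 / 3920741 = 0.67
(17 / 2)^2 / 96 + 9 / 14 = 3751 / 2688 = 1.40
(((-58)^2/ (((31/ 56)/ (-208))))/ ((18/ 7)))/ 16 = -8571472/ 279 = -30722.12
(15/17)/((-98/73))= -1095/1666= -0.66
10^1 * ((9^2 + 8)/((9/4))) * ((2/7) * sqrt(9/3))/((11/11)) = 7120 * sqrt(3)/63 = 195.75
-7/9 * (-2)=14/9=1.56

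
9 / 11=0.82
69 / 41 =1.68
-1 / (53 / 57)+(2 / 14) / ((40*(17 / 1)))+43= 10576773 / 252280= 41.92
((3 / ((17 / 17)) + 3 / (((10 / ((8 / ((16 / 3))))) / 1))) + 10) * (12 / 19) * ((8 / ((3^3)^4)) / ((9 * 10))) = 1076 / 757303425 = 0.00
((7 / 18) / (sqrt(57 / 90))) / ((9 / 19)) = 7 * sqrt(570) / 162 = 1.03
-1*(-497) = 497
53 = 53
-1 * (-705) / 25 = 28.20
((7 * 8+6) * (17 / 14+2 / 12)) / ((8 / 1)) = 899 / 84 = 10.70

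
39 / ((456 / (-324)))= -1053 / 38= -27.71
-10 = -10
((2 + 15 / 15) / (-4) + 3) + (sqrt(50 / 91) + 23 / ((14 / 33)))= 57.21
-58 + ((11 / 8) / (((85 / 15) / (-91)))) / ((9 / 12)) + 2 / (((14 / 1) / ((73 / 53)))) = -1100501 / 12614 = -87.24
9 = 9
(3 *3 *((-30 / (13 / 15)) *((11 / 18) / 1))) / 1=-2475 / 13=-190.38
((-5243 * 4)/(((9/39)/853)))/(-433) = 232558508/1299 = 179028.87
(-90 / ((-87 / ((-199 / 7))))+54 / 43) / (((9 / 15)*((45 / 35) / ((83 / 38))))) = -16997570 / 213237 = -79.71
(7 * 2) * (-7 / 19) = -98 / 19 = -5.16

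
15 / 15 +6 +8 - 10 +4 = 9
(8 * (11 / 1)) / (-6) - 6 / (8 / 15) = -311 / 12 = -25.92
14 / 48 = 7 / 24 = 0.29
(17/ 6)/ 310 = 17/ 1860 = 0.01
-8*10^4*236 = -18880000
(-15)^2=225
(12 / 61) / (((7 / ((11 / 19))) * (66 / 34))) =68 / 8113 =0.01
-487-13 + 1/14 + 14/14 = -6985/14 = -498.93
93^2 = 8649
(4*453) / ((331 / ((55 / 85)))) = 19932 / 5627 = 3.54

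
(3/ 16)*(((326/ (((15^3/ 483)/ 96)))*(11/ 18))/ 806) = 288673/ 453375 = 0.64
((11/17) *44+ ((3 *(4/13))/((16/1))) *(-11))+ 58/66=837667/29172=28.71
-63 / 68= -0.93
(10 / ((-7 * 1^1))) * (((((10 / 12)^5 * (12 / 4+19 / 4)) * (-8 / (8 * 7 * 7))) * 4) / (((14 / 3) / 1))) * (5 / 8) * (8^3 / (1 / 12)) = 298.87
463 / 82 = 5.65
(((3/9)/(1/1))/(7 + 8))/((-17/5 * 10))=-1/1530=-0.00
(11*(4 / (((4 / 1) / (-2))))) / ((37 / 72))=-1584 / 37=-42.81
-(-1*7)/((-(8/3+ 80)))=-21/248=-0.08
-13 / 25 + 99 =2462 / 25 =98.48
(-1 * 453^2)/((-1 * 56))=205209/56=3664.45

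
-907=-907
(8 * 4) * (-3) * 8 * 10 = -7680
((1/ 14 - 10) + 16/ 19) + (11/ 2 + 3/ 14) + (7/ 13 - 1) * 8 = -24429/ 3458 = -7.06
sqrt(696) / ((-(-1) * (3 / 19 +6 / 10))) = 95 * sqrt(174) / 36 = 34.81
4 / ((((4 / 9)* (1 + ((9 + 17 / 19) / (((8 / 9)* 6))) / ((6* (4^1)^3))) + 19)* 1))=87552 / 425647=0.21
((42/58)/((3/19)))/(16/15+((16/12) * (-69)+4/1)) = -1995/37816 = -0.05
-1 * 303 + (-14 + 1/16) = -5071/16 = -316.94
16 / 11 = 1.45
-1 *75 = -75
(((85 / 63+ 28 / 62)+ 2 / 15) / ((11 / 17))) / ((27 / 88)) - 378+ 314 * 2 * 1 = 68482382 / 263655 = 259.74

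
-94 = -94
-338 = -338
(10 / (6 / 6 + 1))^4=625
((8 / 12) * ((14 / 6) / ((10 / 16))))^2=6.19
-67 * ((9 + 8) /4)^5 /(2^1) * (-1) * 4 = 95130419 /512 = 185801.60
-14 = -14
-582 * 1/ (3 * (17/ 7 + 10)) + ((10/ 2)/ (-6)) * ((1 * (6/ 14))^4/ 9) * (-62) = -3220103/ 208887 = -15.42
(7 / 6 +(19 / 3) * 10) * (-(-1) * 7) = 903 / 2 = 451.50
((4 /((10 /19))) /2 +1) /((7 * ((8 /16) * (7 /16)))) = 768 /245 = 3.13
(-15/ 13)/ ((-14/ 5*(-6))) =-25/ 364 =-0.07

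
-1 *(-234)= 234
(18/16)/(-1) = -9/8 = -1.12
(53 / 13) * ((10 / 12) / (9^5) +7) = 131443339 / 4605822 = 28.54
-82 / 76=-41 / 38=-1.08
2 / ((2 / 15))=15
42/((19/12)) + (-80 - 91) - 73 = -4132/19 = -217.47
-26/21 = -1.24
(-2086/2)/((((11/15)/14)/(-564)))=123532920/11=11230265.45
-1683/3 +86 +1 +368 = -106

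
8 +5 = 13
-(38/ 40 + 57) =-1159/ 20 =-57.95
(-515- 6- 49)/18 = -95/3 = -31.67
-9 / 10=-0.90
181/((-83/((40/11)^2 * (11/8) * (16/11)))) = -579200/10043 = -57.67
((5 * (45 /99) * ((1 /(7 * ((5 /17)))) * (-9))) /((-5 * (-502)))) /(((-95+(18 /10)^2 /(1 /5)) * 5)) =153 /15229676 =0.00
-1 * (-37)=37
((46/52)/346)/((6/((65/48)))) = 115/199296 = 0.00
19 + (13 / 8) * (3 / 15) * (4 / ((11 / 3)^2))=23107 / 1210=19.10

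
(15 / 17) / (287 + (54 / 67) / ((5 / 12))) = 5025 / 1645481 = 0.00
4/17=0.24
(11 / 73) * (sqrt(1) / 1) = 11 / 73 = 0.15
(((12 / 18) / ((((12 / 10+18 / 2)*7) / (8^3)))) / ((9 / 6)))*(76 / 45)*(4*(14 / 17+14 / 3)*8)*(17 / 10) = 19922944 / 12393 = 1607.60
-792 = -792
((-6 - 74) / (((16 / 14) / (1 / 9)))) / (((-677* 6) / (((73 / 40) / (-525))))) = -73 / 10967400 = -0.00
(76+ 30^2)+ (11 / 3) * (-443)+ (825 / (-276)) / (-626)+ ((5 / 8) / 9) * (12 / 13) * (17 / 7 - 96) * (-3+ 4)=-10287727865 / 15722616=-654.33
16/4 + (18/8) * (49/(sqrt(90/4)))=4 + 147 * sqrt(10)/20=27.24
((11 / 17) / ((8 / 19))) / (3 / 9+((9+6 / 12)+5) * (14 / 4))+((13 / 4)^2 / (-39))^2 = 2483453 / 24009984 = 0.10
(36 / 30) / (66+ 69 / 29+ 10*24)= 58 / 14905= 0.00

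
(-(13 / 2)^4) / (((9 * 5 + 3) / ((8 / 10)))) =-28561 / 960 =-29.75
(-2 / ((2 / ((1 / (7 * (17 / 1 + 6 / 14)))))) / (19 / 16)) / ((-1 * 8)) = 1 / 1159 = 0.00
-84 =-84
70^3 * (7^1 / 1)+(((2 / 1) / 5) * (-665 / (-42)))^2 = 21609361 / 9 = 2401040.11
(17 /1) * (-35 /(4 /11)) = -6545 /4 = -1636.25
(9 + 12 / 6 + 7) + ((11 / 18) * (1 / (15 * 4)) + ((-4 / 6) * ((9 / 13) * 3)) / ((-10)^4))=3950954 / 219375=18.01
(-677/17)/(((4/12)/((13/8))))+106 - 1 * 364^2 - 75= -18041643/136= -132659.14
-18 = -18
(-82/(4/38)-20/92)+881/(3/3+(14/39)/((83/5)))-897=-61903440/76061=-813.87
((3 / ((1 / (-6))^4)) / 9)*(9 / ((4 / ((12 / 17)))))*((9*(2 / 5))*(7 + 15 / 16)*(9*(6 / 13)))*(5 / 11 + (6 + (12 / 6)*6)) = 18268107228 / 12155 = 1502929.43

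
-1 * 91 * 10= -910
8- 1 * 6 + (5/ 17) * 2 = 44/ 17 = 2.59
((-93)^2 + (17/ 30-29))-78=256277/ 30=8542.57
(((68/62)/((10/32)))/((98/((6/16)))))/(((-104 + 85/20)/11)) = -1496/1010135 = -0.00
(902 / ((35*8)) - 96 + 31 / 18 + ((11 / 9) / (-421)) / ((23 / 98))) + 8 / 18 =-1105668713 / 12200580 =-90.62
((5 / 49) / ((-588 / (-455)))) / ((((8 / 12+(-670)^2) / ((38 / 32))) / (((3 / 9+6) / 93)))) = 117325 / 8248021842816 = 0.00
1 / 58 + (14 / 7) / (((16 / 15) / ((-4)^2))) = 1741 / 58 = 30.02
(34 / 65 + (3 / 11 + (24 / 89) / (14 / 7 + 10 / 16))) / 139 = 400247 / 61916855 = 0.01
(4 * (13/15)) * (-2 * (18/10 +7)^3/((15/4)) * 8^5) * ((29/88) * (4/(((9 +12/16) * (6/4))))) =-941940015104/253125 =-3721244.50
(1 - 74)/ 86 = -73/ 86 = -0.85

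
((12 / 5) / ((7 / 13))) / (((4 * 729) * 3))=13 / 25515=0.00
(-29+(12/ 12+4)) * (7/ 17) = -9.88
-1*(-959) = 959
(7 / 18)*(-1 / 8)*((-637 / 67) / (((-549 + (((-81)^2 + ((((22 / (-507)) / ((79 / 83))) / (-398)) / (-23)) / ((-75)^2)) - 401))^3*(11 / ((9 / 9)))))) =543263381348037507678900259140380859375 / 2284145400744433069128068566872933131277665853333376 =0.00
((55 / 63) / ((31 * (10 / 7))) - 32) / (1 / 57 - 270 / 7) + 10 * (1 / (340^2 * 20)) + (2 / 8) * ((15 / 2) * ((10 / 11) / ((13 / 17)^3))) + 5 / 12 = 13476765020571791 / 2664485159679200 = 5.06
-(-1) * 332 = 332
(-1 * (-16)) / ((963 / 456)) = 2432 / 321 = 7.58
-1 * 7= -7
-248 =-248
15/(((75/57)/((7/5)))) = 399/25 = 15.96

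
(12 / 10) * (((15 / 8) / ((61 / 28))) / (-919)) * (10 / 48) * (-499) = 52395 / 448472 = 0.12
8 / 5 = 1.60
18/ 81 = 2/ 9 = 0.22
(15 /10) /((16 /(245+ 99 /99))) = 369 /16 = 23.06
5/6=0.83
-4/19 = -0.21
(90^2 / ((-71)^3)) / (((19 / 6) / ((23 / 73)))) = -1117800 / 496422557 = -0.00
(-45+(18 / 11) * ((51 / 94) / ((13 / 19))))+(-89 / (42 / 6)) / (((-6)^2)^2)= -2665262297 / 60972912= -43.71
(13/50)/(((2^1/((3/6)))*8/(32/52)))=1/200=0.00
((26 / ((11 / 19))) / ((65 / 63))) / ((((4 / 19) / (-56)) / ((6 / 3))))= -1273608 / 55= -23156.51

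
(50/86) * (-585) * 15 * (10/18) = -121875/43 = -2834.30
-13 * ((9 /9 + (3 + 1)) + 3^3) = -416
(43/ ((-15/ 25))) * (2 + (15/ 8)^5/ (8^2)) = -169.28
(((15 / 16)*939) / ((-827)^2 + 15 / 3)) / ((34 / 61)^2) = 17470095 / 4216681088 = 0.00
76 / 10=38 / 5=7.60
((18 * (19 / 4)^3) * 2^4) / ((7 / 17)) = 1049427 / 14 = 74959.07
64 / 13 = 4.92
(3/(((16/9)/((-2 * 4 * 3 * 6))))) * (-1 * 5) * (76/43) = 92340/43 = 2147.44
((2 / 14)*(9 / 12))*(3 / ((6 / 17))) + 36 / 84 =1.34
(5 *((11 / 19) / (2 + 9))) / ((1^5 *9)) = 5 / 171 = 0.03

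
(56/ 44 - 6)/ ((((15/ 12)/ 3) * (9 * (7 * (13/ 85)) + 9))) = -221/ 363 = -0.61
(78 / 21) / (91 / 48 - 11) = -1248 / 3059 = -0.41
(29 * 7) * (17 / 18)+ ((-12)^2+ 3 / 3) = 6061 / 18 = 336.72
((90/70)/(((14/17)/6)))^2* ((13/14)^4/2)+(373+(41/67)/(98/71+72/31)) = 405.78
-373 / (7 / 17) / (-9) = 6341 / 63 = 100.65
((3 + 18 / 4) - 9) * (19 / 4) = -57 / 8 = -7.12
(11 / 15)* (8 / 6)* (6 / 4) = 22 / 15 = 1.47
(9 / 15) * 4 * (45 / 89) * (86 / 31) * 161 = 1495368 / 2759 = 542.00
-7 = -7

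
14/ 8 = 7/ 4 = 1.75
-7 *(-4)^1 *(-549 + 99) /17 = -12600 /17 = -741.18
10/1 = 10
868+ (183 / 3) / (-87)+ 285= 100250 / 87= 1152.30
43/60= 0.72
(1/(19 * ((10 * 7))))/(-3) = -1/3990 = -0.00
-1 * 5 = -5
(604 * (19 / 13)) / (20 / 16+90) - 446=-2070366 / 4745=-436.33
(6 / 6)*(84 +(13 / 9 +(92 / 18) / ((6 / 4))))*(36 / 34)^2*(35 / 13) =1007580 / 3757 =268.19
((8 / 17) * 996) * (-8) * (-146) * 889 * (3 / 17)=24820766208 / 289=85885004.18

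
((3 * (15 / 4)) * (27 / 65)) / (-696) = -81 / 12064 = -0.01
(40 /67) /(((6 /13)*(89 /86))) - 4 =-2.75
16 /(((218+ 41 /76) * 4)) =304 /16609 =0.02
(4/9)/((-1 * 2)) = -2/9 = -0.22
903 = 903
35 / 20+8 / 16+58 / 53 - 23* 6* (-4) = 117733 / 212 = 555.34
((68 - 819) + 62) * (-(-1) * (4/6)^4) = -11024/81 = -136.10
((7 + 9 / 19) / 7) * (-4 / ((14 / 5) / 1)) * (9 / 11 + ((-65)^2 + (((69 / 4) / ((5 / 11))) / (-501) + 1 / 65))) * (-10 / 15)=286599515758 / 66699633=4296.87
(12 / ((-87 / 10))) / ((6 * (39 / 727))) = -14540 / 3393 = -4.29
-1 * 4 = -4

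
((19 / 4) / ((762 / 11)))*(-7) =-1463 / 3048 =-0.48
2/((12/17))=17/6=2.83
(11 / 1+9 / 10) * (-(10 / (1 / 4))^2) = -19040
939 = 939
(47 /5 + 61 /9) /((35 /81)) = 936 /25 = 37.44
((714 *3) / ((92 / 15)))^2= 258084225 / 2116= 121967.97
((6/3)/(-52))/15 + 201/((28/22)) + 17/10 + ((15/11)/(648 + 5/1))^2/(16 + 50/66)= 161477656397209/1011599919330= 159.63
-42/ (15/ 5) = -14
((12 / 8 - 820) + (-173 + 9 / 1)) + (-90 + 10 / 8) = -4285 / 4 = -1071.25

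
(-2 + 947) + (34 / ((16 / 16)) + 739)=1718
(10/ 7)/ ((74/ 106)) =530/ 259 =2.05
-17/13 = -1.31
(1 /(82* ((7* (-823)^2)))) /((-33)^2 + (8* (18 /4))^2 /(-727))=727 /307299844586322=0.00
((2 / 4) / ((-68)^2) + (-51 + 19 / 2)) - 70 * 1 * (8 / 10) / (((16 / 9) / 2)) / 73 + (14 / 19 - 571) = -7858139813 / 12826976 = -612.63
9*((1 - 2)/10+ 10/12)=33/5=6.60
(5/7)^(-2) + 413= 10374/25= 414.96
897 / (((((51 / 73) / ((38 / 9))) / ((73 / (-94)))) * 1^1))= -30274049 / 7191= -4209.99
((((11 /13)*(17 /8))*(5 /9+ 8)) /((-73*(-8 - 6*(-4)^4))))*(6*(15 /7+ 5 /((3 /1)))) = 10285 /3296826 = 0.00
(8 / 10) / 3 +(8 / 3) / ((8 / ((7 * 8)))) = 284 / 15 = 18.93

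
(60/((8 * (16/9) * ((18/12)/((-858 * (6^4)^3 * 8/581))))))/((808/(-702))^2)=-54595919015.20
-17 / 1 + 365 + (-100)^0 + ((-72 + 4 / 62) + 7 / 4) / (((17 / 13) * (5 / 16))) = 467059 / 2635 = 177.25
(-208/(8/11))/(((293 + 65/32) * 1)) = -0.97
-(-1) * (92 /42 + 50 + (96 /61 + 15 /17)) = 1190039 /21777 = 54.65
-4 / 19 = -0.21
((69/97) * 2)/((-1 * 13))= -138/1261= -0.11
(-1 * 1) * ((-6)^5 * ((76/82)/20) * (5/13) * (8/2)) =295488/533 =554.39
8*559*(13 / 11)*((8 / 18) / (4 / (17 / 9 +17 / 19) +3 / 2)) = 55345472 / 69201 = 799.78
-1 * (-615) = 615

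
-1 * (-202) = 202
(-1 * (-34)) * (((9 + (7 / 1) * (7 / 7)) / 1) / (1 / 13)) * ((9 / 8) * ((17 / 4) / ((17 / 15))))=29835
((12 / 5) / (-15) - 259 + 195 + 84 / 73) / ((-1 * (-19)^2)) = 114992 / 658825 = 0.17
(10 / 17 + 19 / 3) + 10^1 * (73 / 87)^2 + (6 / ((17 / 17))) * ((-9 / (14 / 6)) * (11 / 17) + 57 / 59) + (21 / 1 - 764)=-39230239730 / 53141949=-738.22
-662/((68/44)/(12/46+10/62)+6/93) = -67948342/382373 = -177.70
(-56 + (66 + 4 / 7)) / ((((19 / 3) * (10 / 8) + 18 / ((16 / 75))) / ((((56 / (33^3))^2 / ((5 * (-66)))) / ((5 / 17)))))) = -2254336 / 786665426617125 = -0.00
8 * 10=80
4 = 4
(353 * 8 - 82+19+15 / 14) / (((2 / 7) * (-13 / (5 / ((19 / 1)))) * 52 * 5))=-38669 / 51376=-0.75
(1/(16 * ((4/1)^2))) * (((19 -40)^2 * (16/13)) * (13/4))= 441/64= 6.89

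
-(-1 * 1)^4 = -1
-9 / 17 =-0.53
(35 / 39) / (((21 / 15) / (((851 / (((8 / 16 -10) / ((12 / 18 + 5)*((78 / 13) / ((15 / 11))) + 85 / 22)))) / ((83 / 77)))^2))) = 246509298847357 / 67147083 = 3671184.03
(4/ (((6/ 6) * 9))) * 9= 4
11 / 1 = 11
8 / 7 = 1.14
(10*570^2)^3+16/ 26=445853814237000000008/ 13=34296447249000000000.62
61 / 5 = 12.20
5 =5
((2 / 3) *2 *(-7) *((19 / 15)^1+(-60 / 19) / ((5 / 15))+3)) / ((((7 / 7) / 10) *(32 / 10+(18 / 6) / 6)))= 831040 / 6327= 131.35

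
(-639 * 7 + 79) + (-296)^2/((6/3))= 39414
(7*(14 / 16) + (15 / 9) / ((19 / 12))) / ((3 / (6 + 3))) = 3273 / 152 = 21.53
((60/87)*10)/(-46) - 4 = -2768/667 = -4.15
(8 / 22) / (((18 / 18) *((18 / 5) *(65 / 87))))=58 / 429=0.14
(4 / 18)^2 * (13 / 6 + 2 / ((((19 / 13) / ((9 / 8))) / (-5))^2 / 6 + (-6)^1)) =67610374 / 747042507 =0.09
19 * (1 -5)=-76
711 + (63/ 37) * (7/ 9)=712.32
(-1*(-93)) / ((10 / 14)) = 651 / 5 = 130.20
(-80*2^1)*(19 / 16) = -190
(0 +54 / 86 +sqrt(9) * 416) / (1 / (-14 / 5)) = -3496.16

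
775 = 775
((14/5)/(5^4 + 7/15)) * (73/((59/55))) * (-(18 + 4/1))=-1854930/276769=-6.70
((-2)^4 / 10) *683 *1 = 5464 / 5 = 1092.80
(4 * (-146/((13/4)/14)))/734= -16352/4771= -3.43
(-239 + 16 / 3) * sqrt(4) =-1402 / 3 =-467.33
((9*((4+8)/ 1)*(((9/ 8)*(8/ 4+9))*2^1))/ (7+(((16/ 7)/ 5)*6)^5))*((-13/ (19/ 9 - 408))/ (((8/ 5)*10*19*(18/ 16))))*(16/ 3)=374375925000/ 45495648359239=0.01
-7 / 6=-1.17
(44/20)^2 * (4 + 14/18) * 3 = 5203/75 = 69.37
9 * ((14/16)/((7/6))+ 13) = 495/4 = 123.75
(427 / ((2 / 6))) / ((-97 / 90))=-115290 / 97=-1188.56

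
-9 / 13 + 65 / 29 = 584 / 377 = 1.55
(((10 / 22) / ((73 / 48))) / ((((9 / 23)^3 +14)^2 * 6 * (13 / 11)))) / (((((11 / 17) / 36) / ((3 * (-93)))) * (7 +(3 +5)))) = -67404885266592 / 305486045106671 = -0.22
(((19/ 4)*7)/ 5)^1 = 133/ 20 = 6.65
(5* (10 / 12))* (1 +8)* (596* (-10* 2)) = -447000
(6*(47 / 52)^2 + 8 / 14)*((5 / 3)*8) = 72.97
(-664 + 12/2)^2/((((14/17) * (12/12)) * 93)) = 525742/93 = 5653.14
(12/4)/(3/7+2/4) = 42/13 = 3.23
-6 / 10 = -3 / 5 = -0.60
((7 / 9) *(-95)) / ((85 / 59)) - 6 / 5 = -40153 / 765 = -52.49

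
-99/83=-1.19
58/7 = 8.29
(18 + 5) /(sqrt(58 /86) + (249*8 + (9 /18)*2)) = 1971077 /170798078 - 23*sqrt(1247) /170798078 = 0.01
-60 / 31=-1.94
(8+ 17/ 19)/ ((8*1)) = 169/ 152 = 1.11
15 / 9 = 5 / 3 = 1.67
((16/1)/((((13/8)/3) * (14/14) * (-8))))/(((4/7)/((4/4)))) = -84/13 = -6.46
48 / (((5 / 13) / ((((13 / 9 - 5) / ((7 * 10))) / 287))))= -0.02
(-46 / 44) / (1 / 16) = -184 / 11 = -16.73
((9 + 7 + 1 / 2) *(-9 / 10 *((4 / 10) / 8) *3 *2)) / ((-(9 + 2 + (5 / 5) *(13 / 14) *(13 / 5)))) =2079 / 6260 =0.33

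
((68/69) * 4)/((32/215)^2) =785825/4416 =177.95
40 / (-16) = -2.50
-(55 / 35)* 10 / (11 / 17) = -170 / 7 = -24.29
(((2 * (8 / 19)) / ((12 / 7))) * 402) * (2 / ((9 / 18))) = 15008 / 19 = 789.89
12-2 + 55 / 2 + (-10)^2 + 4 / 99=27233 / 198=137.54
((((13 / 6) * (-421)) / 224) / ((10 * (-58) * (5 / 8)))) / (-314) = -5473 / 152980800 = -0.00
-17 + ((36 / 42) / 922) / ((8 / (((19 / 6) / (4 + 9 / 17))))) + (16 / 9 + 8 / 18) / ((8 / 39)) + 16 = 117283057 / 11926992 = 9.83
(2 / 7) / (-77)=-2 / 539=-0.00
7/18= 0.39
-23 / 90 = -0.26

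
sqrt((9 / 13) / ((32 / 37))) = 3 * sqrt(962) / 104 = 0.89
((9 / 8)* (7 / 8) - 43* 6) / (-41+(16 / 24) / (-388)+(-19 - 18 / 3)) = 4786659 / 1229216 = 3.89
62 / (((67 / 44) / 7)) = 19096 / 67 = 285.01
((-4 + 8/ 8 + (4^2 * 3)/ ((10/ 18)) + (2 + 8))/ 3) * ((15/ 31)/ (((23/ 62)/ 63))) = 58842/ 23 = 2558.35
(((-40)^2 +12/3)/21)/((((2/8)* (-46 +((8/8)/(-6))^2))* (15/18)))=-461952/57925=-7.98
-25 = -25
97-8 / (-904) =10962 / 113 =97.01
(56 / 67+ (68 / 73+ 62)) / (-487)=-0.13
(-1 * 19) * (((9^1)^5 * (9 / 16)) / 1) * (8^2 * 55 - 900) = -6613783245 / 4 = -1653445811.25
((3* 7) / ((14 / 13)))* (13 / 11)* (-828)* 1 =-209898 / 11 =-19081.64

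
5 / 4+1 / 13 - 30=-1491 / 52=-28.67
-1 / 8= -0.12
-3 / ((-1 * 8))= 3 / 8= 0.38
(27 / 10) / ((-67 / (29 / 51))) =-261 / 11390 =-0.02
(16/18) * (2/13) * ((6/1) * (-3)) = -32/13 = -2.46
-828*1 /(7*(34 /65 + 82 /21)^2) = -55098225 /9132484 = -6.03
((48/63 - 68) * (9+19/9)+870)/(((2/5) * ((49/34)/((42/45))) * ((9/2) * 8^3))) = 197455/2286144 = 0.09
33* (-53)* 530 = -926970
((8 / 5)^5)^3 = 35184372088832 / 30517578125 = 1152.92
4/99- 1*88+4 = -8312/99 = -83.96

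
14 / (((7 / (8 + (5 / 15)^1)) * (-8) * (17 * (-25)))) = 1 / 204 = 0.00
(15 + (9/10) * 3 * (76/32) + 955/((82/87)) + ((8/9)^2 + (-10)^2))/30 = 301662193/7970400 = 37.85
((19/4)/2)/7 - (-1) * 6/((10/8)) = 1439/280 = 5.14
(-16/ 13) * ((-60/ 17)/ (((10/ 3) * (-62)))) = -144/ 6851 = -0.02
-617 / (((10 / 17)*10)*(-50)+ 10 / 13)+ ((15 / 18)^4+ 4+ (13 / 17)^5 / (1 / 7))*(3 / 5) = 39042601991177 / 6627551710320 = 5.89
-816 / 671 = -1.22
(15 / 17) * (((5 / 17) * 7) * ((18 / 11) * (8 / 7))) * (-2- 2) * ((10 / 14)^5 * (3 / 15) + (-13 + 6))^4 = -8101837000669851235123200 / 253659614560108551179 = -31939.80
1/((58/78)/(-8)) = -312/29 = -10.76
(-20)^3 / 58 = -4000 / 29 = -137.93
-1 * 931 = -931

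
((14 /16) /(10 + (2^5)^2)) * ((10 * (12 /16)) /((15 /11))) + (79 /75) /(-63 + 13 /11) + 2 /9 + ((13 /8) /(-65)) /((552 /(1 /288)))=26653891769 /127021824000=0.21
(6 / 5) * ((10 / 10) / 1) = 6 / 5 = 1.20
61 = 61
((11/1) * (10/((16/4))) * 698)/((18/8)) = 76780/9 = 8531.11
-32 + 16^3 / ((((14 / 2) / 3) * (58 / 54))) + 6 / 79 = 25698338 / 16037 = 1602.44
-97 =-97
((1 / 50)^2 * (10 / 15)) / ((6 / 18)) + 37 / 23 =46273 / 28750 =1.61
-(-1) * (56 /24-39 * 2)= -227 /3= -75.67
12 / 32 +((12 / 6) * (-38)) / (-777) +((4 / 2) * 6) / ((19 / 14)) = 1100129 / 118104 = 9.31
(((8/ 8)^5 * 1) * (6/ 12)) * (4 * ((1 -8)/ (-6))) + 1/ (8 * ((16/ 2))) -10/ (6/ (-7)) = 897/ 64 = 14.02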